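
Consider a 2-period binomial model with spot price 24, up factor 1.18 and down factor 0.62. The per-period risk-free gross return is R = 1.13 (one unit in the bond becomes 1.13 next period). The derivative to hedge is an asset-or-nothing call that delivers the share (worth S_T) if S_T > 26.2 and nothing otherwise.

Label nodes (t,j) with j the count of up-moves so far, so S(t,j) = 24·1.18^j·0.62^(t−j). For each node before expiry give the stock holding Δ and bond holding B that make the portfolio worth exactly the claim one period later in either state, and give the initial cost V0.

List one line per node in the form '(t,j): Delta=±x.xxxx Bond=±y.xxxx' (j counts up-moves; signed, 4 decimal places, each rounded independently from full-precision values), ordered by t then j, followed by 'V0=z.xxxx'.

Risk-neutral probability p* = (R−d)/(u−d) = (1.13−0.62)/(1.18−0.62) = 0.9107.
Payoff layer (t=2): V(2,0)=0.0000, V(2,1)=0.0000, V(2,2)=33.4176
(1,0): S=14.8800. Δ = (V_up−V_dn)/(S_up−S_dn) = (0.0000−0.0000)/(17.5584−9.2256) = 0.0000. V = [p*·0.0000 + (1−p*)·0.0000]/1.13 = 0.0000. B = V − Δ·S = 0.0000.
(1,1): S=28.3200. Δ = (V_up−V_dn)/(S_up−S_dn) = (33.4176−0.0000)/(33.4176−17.5584) = 2.1071. V = [p*·33.4176 + (1−p*)·0.0000]/1.13 = 26.9326. B = V − Δ·S = -32.7416.
(0,0): S=24.0000. Δ = (V_up−V_dn)/(S_up−S_dn) = (26.9326−0.0000)/(28.3200−14.8800) = 2.0039. V = [p*·26.9326 + (1−p*)·0.0000]/1.13 = 21.7061. B = V − Δ·S = -26.3879.
The time-0 hedge costs 21.7061, which is the no-arbitrage price.

(0,0): Delta=2.0039 Bond=-26.3879
(1,0): Delta=0.0000 Bond=0.0000
(1,1): Delta=2.1071 Bond=-32.7416
V0=21.7061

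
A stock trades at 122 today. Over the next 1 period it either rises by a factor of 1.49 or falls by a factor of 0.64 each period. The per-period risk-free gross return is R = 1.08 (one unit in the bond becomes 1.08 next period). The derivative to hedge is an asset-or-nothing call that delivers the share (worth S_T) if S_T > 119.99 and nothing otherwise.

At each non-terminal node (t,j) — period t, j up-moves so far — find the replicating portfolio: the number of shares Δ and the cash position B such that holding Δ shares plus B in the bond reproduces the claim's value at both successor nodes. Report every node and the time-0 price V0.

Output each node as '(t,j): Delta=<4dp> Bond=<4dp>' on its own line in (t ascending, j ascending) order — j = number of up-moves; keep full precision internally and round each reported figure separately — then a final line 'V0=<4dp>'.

(0,0): Delta=1.7529 Bond=-126.7312
V0=87.1277

Risk-neutral probability p* = (R−d)/(u−d) = (1.08−0.64)/(1.49−0.64) = 0.5176.
Terminal payoffs: V(1,0)=0.0000, V(1,1)=181.7800
Node (0,0) S=122.0000: V=(p*·181.7800+(1−p*)·0.0000)/1.08=87.1277; Δ=(181.7800−0.0000)/(181.7800−78.0800)=1.7529; B=V−Δ·S=-126.7312
Check: Δ(0,0)·S0 + B(0,0) = 87.1277 = V0.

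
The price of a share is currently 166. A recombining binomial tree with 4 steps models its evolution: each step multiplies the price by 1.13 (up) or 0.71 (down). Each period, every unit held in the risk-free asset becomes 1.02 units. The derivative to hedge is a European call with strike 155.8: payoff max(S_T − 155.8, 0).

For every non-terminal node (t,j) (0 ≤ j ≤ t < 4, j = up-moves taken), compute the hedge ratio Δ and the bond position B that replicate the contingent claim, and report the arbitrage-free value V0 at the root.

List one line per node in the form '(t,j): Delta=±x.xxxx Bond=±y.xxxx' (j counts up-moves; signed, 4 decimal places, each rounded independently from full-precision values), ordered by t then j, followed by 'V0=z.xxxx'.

(0,0): Delta=0.6292 Bond=-67.4094
(1,0): Delta=0.1508 Bond=-12.3751
(1,1): Delta=0.7359 Bond=-88.7642
(2,0): Delta=0.0000 Bond=0.0000
(2,1): Delta=0.1845 Bond=-17.1016
(2,2): Delta=0.8588 Bond=-116.5981
(3,0): Delta=0.0000 Bond=0.0000
(3,1): Delta=0.0000 Bond=0.0000
(3,2): Delta=0.2256 Bond=-23.6333
(3,3): Delta=1.0000 Bond=-152.7451
V0=37.0424

No-arbitrage ⇒ martingale measure with p* = (R−d)/(u−d) = 0.7381.
Payoff layer (t=4): V(4,0)=0.0000, V(4,1)=0.0000, V(4,2)=0.0000, V(4,3)=14.2598, V(4,4)=114.8586
(3,0): S=59.4132. Δ = (V_up−V_dn)/(S_up−S_dn) = (0.0000−0.0000)/(67.1369−42.1834) = 0.0000. V = [p*·0.0000 + (1−p*)·0.0000]/1.02 = 0.0000. B = V − Δ·S = 0.0000.
(3,1): S=94.5591. Δ = (V_up−V_dn)/(S_up−S_dn) = (0.0000−0.0000)/(106.8518−67.1369) = 0.0000. V = [p*·0.0000 + (1−p*)·0.0000]/1.02 = 0.0000. B = V − Δ·S = 0.0000.
(3,2): S=150.4954. Δ = (V_up−V_dn)/(S_up−S_dn) = (14.2598−0.0000)/(170.0598−106.8518) = 0.2256. V = [p*·14.2598 + (1−p*)·0.0000]/1.02 = 10.3187. B = V − Δ·S = -23.6333.
(3,3): S=239.5209. Δ = (V_up−V_dn)/(S_up−S_dn) = (114.8586−14.2598)/(270.6586−170.0598) = 1.0000. V = [p*·114.8586 + (1−p*)·14.2598]/1.02 = 86.7758. B = V − Δ·S = -152.7451.
(2,0): S=83.6806. Δ = (V_up−V_dn)/(S_up−S_dn) = (0.0000−0.0000)/(94.5591−59.4132) = 0.0000. V = [p*·0.0000 + (1−p*)·0.0000]/1.02 = 0.0000. B = V − Δ·S = 0.0000.
(2,1): S=133.1818. Δ = (V_up−V_dn)/(S_up−S_dn) = (10.3187−0.0000)/(150.4954−94.5591) = 0.1845. V = [p*·10.3187 + (1−p*)·0.0000]/1.02 = 7.4669. B = V − Δ·S = -17.1016.
(2,2): S=211.9654. Δ = (V_up−V_dn)/(S_up−S_dn) = (86.7758−10.3187)/(239.5209−150.4954) = 0.8588. V = [p*·86.7758 + (1−p*)·10.3187]/1.02 = 65.4425. B = V − Δ·S = -116.5981.
(1,0): S=117.8600. Δ = (V_up−V_dn)/(S_up−S_dn) = (7.4669−0.0000)/(133.1818−83.6806) = 0.1508. V = [p*·7.4669 + (1−p*)·0.0000]/1.02 = 5.4032. B = V − Δ·S = -12.3751.
(1,1): S=187.5800. Δ = (V_up−V_dn)/(S_up−S_dn) = (65.4425−7.4669)/(211.9654−133.1818) = 0.7359. V = [p*·65.4425 + (1−p*)·7.4669]/1.02 = 49.2729. B = V − Δ·S = -88.7642.
(0,0): S=166.0000. Δ = (V_up−V_dn)/(S_up−S_dn) = (49.2729−5.4032)/(187.5800−117.8600) = 0.6292. V = [p*·49.2729 + (1−p*)·5.4032]/1.02 = 37.0424. B = V − Δ·S = -67.4094.
Self-financing check: at every node Δ·S+B equals the discounted successor values.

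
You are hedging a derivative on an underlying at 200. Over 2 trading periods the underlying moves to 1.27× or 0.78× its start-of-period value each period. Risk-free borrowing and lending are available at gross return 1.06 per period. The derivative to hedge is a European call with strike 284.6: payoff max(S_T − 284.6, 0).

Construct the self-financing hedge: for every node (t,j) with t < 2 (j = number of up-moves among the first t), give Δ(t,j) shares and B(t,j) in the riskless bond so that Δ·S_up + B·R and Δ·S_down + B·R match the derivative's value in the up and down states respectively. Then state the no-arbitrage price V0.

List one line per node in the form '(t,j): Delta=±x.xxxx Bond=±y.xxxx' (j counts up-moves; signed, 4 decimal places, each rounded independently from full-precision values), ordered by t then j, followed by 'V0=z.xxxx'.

The replicating-portfolio and risk-neutral prices coincide; use p* = (1.06−0.78)/(1.27−0.78) = 0.5714 for the latter.
Terminal values V(2,·): V(2,0)=0.0000, V(2,1)=0.0000, V(2,2)=37.9800
Node (1,0) S=156.0000: V=(p*·0.0000+(1−p*)·0.0000)/1.06=0.0000; Δ=(0.0000−0.0000)/(198.1200−121.6800)=0.0000; B=V−Δ·S=0.0000
Node (1,1) S=254.0000: V=(p*·37.9800+(1−p*)·0.0000)/1.06=20.4744; Δ=(37.9800−0.0000)/(322.5800−198.1200)=0.3052; B=V−Δ·S=-57.0358
Node (0,0) S=200.0000: V=(p*·20.4744+(1−p*)·0.0000)/1.06=11.0374; Δ=(20.4744−0.0000)/(254.0000−156.0000)=0.2089; B=V−Δ·S=-30.7471
Each (Δ,B) replicates both successor values, so the strategy is self-financing and V0 is arbitrage-free.

(0,0): Delta=0.2089 Bond=-30.7471
(1,0): Delta=0.0000 Bond=0.0000
(1,1): Delta=0.3052 Bond=-57.0358
V0=11.0374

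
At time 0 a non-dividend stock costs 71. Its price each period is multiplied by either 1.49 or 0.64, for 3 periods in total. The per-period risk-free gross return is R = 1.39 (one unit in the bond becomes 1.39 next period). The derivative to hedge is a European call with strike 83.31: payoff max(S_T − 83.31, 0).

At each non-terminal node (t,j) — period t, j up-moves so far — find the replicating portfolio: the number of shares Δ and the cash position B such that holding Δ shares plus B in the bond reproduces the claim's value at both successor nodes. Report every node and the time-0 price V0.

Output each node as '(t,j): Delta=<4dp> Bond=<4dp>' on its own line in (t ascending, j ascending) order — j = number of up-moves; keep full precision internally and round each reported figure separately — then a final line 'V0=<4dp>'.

The replicating-portfolio and risk-neutral prices coincide; use p* = (1.39−0.64)/(1.49−0.64) = 0.8824 for the latter.
Terminal payoffs: V(3,0)=0.0000, V(3,1)=0.0000, V(3,2)=17.5713, V(3,3)=151.5544
  t=2,j=0: stock 29.0816 → up 43.3316 (V=0.0000), down 18.6122 (V=0.0000). Price 0.0000; hedge Δ=0.0000, bond B=0.0000.
  t=2,j=1: stock 67.7056 → up 100.8813 (V=17.5713), down 43.3316 (V=0.0000). Price 11.1540; hedge Δ=0.3053, bond B=-9.5181.
  t=2,j=2: stock 157.6271 → up 234.8644 (V=151.5544), down 100.8813 (V=17.5713). Price 97.6918; hedge Δ=1.0000, bond B=-59.9353.
  t=1,j=0: stock 45.4400 → up 67.7056 (V=11.1540), down 29.0816 (V=0.0000). Price 7.0804; hedge Δ=0.2888, bond B=-6.0420.
  t=1,j=1: stock 105.7900 → up 157.6271 (V=97.6918), down 67.7056 (V=11.1540). Price 62.9575; hedge Δ=0.9624, bond B=-38.8517.
  t=0,j=0: stock 71.0000 → up 105.7900 (V=62.9575), down 45.4400 (V=7.0804). Price 40.5638; hedge Δ=0.9259, bond B=-25.1739.
Each (Δ,B) replicates both successor values, so the strategy is self-financing and V0 is arbitrage-free.

(0,0): Delta=0.9259 Bond=-25.1739
(1,0): Delta=0.2888 Bond=-6.0420
(1,1): Delta=0.9624 Bond=-38.8517
(2,0): Delta=0.0000 Bond=0.0000
(2,1): Delta=0.3053 Bond=-9.5181
(2,2): Delta=1.0000 Bond=-59.9353
V0=40.5638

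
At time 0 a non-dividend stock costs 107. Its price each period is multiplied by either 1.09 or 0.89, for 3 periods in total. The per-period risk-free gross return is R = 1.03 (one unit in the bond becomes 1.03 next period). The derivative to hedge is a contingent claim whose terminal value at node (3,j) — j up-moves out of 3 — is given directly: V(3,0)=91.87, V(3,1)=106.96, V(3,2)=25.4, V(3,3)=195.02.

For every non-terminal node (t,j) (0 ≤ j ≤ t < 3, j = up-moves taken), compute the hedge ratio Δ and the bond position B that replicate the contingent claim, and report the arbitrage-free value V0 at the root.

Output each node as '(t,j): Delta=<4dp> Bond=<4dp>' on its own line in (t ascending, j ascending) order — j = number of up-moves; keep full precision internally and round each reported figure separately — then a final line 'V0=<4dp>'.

(0,0): Delta=2.2119 Bond=-144.4339
(1,0): Delta=-2.6795 Bond=317.0395
(1,1): Delta=3.9235 Bond=-348.3982
(2,0): Delta=0.8902 Bond=23.9995
(2,1): Delta=-3.9287 Bond=456.2155
(2,2): Delta=6.6713 Bond=-708.1641
V0=92.2364

Under the risk-neutral measure, an up-move has probability p* = (R−d)/(u−d) = 0.7000 and values discount at R = 1.03.
Payoff layer (t=3): V(3,0)=91.8700, V(3,1)=106.9600, V(3,2)=25.4000, V(3,3)=195.0200
Node (2,0) S=84.7547: V=(p*·106.9600+(1−p*)·91.8700)/1.03=99.4495; Δ=(106.9600−91.8700)/(92.3826−75.4317)=0.8902; B=V−Δ·S=23.9995
Node (2,1) S=103.8007: V=(p*·25.4000+(1−p*)·106.9600)/1.03=48.4155; Δ=(25.4000−106.9600)/(113.1428−92.3826)=-3.9287; B=V−Δ·S=456.2155
Node (2,2) S=127.1267: V=(p*·195.0200+(1−p*)·25.4000)/1.03=139.9359; Δ=(195.0200−25.4000)/(138.5681−113.1428)=6.6713; B=V−Δ·S=-708.1641
Node (1,0) S=95.2300: V=(p*·48.4155+(1−p*)·99.4495)/1.03=61.8696; Δ=(48.4155−99.4495)/(103.8007−84.7547)=-2.6795; B=V−Δ·S=317.0395
Node (1,1) S=116.6300: V=(p*·139.9359+(1−p*)·48.4155)/1.03=109.2037; Δ=(139.9359−48.4155)/(127.1267−103.8007)=3.9235; B=V−Δ·S=-348.3982
Node (0,0) S=107.0000: V=(p*·109.2037+(1−p*)·61.8696)/1.03=92.2364; Δ=(109.2037−61.8696)/(116.6300−95.2300)=2.2119; B=V−Δ·S=-144.4339
Root portfolio cost Δ·107+B reproduces V0=92.2364.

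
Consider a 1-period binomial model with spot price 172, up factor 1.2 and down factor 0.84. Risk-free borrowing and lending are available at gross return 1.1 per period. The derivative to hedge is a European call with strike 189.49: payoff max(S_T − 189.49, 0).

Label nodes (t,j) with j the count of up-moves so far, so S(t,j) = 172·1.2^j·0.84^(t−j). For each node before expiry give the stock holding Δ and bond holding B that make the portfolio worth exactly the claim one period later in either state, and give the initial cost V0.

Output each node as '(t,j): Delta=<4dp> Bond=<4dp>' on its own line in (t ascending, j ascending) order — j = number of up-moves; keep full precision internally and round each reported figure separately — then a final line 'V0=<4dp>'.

Under the risk-neutral measure, an up-move has probability p* = (R−d)/(u−d) = 0.7222 and values discount at R = 1.1.
Terminal payoffs: V(1,0)=0.0000, V(1,1)=16.9100
(0,0): S=172.0000. Δ = (V_up−V_dn)/(S_up−S_dn) = (16.9100−0.0000)/(206.4000−144.4800) = 0.2731. V = [p*·16.9100 + (1−p*)·0.0000]/1.1 = 11.1025. B = V − Δ·S = -35.8697.
Check: Δ(0,0)·S0 + B(0,0) = 11.1025 = V0.

(0,0): Delta=0.2731 Bond=-35.8697
V0=11.1025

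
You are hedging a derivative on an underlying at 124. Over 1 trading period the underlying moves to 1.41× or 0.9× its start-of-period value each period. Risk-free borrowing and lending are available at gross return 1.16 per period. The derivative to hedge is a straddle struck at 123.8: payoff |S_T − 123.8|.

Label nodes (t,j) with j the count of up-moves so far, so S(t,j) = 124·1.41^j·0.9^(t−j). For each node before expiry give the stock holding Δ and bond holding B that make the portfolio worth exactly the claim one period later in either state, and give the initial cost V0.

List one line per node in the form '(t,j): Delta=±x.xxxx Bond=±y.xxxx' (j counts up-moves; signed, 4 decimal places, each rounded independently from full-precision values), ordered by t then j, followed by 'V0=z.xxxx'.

Under the risk-neutral measure, an up-move has probability p* = (R−d)/(u−d) = 0.5098 and values discount at R = 1.16.
At expiry t=1: V(1,0)=12.2000, V(1,1)=51.0400
Node (0,0) S=124.0000: V=(p*·51.0400+(1−p*)·12.2000)/1.16=27.5869; Δ=(51.0400−12.2000)/(174.8400−111.6000)=0.6142; B=V−Δ·S=-48.5700
Each (Δ,B) replicates both successor values, so the strategy is self-financing and V0 is arbitrage-free.

(0,0): Delta=0.6142 Bond=-48.5700
V0=27.5869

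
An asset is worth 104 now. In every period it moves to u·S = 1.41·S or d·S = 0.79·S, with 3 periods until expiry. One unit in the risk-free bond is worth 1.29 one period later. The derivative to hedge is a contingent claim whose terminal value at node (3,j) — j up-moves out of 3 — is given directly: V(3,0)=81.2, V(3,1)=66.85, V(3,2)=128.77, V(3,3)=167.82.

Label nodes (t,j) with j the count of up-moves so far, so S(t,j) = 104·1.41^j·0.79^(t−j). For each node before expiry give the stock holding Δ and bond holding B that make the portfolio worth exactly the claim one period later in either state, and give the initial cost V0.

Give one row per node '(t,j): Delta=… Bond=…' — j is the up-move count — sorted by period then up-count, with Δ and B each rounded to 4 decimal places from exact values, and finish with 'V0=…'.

The replicating-portfolio and risk-neutral prices coincide; use p* = (1.29−0.79)/(1.41−0.79) = 0.8065 for the latter.
Terminal payoffs: V(3,0)=81.2000, V(3,1)=66.8500, V(3,2)=128.7700, V(3,3)=167.8200
Node (2,0) S=64.9064: V=(p*·66.8500+(1−p*)·81.2000)/1.29=53.9747; Δ=(66.8500−81.2000)/(91.5180−51.2761)=-0.3566; B=V−Δ·S=77.1199
Node (2,1) S=115.8456: V=(p*·128.7700+(1−p*)·66.8500)/1.29=90.5314; Δ=(128.7700−66.8500)/(163.3423−91.5180)=0.8621; B=V−Δ·S=-9.3396
Node (2,2) S=206.7624: V=(p*·167.8200+(1−p*)·128.7700)/1.29=124.2341; Δ=(167.8200−128.7700)/(291.5350−163.3423)=0.3046; B=V−Δ·S=61.2502
Node (1,0) S=82.1600: V=(p*·90.5314+(1−p*)·53.9747)/1.29=64.6945; Δ=(90.5314−53.9747)/(115.8456−64.9064)=0.7177; B=V−Δ·S=5.7322
Node (1,1) S=146.6400: V=(p*·124.2341+(1−p*)·90.5314)/1.29=91.2488; Δ=(124.2341−90.5314)/(206.7624−115.8456)=0.3707; B=V−Δ·S=36.8897
Node (0,0) S=104.0000: V=(p*·91.2488+(1−p*)·64.6945)/1.29=66.7514; Δ=(91.2488−64.6945)/(146.6400−82.1600)=0.4118; B=V−Δ·S=23.9218
The time-0 hedge costs 66.7514, which is the no-arbitrage price.

(0,0): Delta=0.4118 Bond=23.9218
(1,0): Delta=0.7177 Bond=5.7322
(1,1): Delta=0.3707 Bond=36.8897
(2,0): Delta=-0.3566 Bond=77.1199
(2,1): Delta=0.8621 Bond=-9.3396
(2,2): Delta=0.3046 Bond=61.2502
V0=66.7514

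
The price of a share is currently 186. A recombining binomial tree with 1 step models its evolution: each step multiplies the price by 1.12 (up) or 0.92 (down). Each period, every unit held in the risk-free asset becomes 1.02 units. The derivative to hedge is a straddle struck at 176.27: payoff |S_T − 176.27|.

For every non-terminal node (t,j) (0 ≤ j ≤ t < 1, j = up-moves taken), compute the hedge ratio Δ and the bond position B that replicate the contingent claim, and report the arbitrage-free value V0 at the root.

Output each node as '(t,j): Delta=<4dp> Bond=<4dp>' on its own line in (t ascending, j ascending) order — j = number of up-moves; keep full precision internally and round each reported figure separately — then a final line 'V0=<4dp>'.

(0,0): Delta=0.7231 Bond=-116.2647
V0=18.2353

No-arbitrage ⇒ martingale measure with p* = (R−d)/(u−d) = 0.5000.
Terminal payoffs: V(1,0)=5.1500, V(1,1)=32.0500
Node (0,0) S=186.0000: V=(p*·32.0500+(1−p*)·5.1500)/1.02=18.2353; Δ=(32.0500−5.1500)/(208.3200−171.1200)=0.7231; B=V−Δ·S=-116.2647
Self-financing check: at every node Δ·S+B equals the discounted successor values.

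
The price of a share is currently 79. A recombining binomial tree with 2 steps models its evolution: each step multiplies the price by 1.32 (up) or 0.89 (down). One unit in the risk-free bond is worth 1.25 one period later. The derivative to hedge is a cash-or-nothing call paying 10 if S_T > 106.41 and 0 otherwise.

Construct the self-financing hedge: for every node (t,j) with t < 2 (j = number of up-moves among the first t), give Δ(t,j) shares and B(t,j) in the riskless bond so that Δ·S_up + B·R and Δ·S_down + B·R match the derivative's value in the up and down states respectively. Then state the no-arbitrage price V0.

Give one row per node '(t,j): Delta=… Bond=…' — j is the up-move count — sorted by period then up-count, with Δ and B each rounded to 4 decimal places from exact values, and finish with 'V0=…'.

(0,0): Delta=0.1972 Bond=-11.0901
(1,0): Delta=0.0000 Bond=0.0000
(1,1): Delta=0.2230 Bond=-16.5581
V0=4.4859

The replicating-portfolio and risk-neutral prices coincide; use p* = (1.25−0.89)/(1.32−0.89) = 0.8372 for the latter.
At expiry t=2: V(2,0)=0.0000, V(2,1)=0.0000, V(2,2)=10.0000
  t=1,j=0: stock 70.3100 → up 92.8092 (V=0.0000), down 62.5759 (V=0.0000). Price 0.0000; hedge Δ=0.0000, bond B=0.0000.
  t=1,j=1: stock 104.2800 → up 137.6496 (V=10.0000), down 92.8092 (V=0.0000). Price 6.6977; hedge Δ=0.2230, bond B=-16.5581.
  t=0,j=0: stock 79.0000 → up 104.2800 (V=6.6977), down 70.3100 (V=0.0000). Price 4.4859; hedge Δ=0.1972, bond B=-11.0901.
Root portfolio cost Δ·79+B reproduces V0=4.4859.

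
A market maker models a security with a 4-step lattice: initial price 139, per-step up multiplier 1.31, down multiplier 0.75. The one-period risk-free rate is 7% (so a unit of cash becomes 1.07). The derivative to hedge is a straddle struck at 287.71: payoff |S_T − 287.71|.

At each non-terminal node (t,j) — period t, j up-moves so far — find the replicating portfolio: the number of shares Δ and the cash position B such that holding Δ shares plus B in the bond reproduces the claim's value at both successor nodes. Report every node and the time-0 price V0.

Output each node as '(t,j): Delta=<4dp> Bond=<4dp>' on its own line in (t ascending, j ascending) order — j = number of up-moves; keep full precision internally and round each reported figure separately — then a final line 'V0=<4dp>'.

Risk-neutral probability p* = (R−d)/(u−d) = (1.07−0.75)/(1.31−0.75) = 0.5714.
Terminal payoffs: V(4,0)=243.7295, V(4,1)=210.8908, V(4,2)=153.5324, V(4,3)=53.3465, V(4,4)=121.6449
  t=3,j=0: stock 58.6406 → up 76.8192 (V=210.8908), down 43.9805 (V=243.7295). Price 210.2472; hedge Δ=-1.0000, bond B=268.8879.
  t=3,j=1: stock 102.4256 → up 134.1776 (V=153.5324), down 76.8192 (V=210.8908). Price 166.4622; hedge Δ=-1.0000, bond B=268.8879.
  t=3,j=2: stock 178.9034 → up 234.3635 (V=53.3465), down 134.1776 (V=153.5324). Price 89.9844; hedge Δ=-1.0000, bond B=268.8879.
  t=3,j=3: stock 312.4846 → up 409.3549 (V=121.6449), down 234.3635 (V=53.3465). Price 86.3310; hedge Δ=0.3903, bond B=-35.6304.
  t=2,j=0: stock 78.1875 → up 102.4256 (V=166.4622), down 58.6406 (V=210.2472). Price 173.1096; hedge Δ=-1.0000, bond B=251.2971.
  t=2,j=1: stock 136.5675 → up 178.9034 (V=89.9844), down 102.4256 (V=166.4622). Price 114.7296; hedge Δ=-1.0000, bond B=251.2971.
  t=2,j=2: stock 238.5379 → up 312.4846 (V=86.3310), down 178.9034 (V=89.9844). Price 82.1465; hedge Δ=-0.0273, bond B=88.6705.
  t=1,j=0: stock 104.2500 → up 136.5675 (V=114.7296), down 78.1875 (V=173.1096). Price 130.6071; hedge Δ=-1.0000, bond B=234.8571.
  t=1,j=1: stock 182.0900 → up 238.5379 (V=82.1465), down 136.5675 (V=114.7296). Price 89.8230; hedge Δ=-0.3195, bond B=148.0071.
  t=0,j=0: stock 139.0000 → up 182.0900 (V=89.8230), down 104.2500 (V=130.6071). Price 100.2822; hedge Δ=-0.5239, bond B=173.1108.
Root portfolio cost Δ·139+B reproduces V0=100.2822.

(0,0): Delta=-0.5239 Bond=173.1108
(1,0): Delta=-1.0000 Bond=234.8571
(1,1): Delta=-0.3195 Bond=148.0071
(2,0): Delta=-1.0000 Bond=251.2971
(2,1): Delta=-1.0000 Bond=251.2971
(2,2): Delta=-0.0273 Bond=88.6705
(3,0): Delta=-1.0000 Bond=268.8879
(3,1): Delta=-1.0000 Bond=268.8879
(3,2): Delta=-1.0000 Bond=268.8879
(3,3): Delta=0.3903 Bond=-35.6304
V0=100.2822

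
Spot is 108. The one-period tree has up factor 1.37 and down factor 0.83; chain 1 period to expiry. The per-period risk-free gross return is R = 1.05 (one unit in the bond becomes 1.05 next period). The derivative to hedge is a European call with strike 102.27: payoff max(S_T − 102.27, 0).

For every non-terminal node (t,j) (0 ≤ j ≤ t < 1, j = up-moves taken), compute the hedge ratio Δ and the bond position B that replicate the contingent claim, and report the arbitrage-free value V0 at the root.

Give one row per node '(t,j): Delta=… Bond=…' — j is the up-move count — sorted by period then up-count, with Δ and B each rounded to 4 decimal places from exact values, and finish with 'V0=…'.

No-arbitrage ⇒ martingale measure with p* = (R−d)/(u−d) = 0.4074.
Terminal payoffs: V(1,0)=0.0000, V(1,1)=45.6900
  t=0,j=0: stock 108.0000 → up 147.9600 (V=45.6900), down 89.6400 (V=0.0000). Price 17.7280; hedge Δ=0.7834, bond B=-66.8831.
The time-0 hedge costs 17.7280, which is the no-arbitrage price.

(0,0): Delta=0.7834 Bond=-66.8831
V0=17.7280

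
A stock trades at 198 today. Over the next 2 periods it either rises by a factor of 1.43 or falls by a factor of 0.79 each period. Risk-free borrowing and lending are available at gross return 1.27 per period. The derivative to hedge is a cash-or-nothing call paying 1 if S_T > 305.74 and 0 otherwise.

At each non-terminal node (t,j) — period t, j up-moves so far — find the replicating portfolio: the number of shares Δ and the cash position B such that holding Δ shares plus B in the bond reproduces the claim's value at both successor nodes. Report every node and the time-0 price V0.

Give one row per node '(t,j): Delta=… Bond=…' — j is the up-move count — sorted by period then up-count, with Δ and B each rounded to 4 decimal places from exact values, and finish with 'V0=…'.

No-arbitrage ⇒ martingale measure with p* = (R−d)/(u−d) = 0.7500.
Terminal payoffs: V(2,0)=0.0000, V(2,1)=0.0000, V(2,2)=1.0000
Node (1,0) S=156.4200: V=(p*·0.0000+(1−p*)·0.0000)/1.27=0.0000; Δ=(0.0000−0.0000)/(223.6806−123.5718)=0.0000; B=V−Δ·S=0.0000
Node (1,1) S=283.1400: V=(p*·1.0000+(1−p*)·0.0000)/1.27=0.5906; Δ=(1.0000−0.0000)/(404.8902−223.6806)=0.0055; B=V−Δ·S=-0.9719
Node (0,0) S=198.0000: V=(p*·0.5906+(1−p*)·0.0000)/1.27=0.3488; Δ=(0.5906−0.0000)/(283.1400−156.4200)=0.0047; B=V−Δ·S=-0.5740
Root portfolio cost Δ·198+B reproduces V0=0.3488.

(0,0): Delta=0.0047 Bond=-0.5740
(1,0): Delta=0.0000 Bond=0.0000
(1,1): Delta=0.0055 Bond=-0.9719
V0=0.3488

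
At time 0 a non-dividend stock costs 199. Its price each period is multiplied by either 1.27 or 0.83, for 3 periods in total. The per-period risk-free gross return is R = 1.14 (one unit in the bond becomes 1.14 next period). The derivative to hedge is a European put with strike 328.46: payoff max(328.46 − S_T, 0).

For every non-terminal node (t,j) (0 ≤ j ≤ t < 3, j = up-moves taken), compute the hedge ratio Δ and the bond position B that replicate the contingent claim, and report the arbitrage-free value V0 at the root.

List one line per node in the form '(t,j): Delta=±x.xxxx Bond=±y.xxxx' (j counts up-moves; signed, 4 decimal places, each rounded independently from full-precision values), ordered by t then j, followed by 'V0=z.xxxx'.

Risk-neutral probability p* = (R−d)/(u−d) = (1.14−0.83)/(1.27−0.83) = 0.7045.
At expiry t=3: V(3,0)=214.6744, V(3,1)=154.3543, V(3,2)=62.0573, V(3,3)=0.0000
Node (2,0) S=137.0911: V=(p*·154.3543+(1−p*)·214.6744)/1.14=151.0317; Δ=(154.3543−214.6744)/(174.1057−113.7856)=-1.0000; B=V−Δ·S=288.1228
Node (2,1) S=209.7659: V=(p*·62.0573+(1−p*)·154.3543)/1.14=78.3569; Δ=(62.0573−154.3543)/(266.4027−174.1057)=-1.0000; B=V−Δ·S=288.1228
Node (2,2) S=320.9671: V=(p*·0.0000+(1−p*)·62.0573)/1.14=16.0834; Δ=(0.0000−62.0573)/(407.6282−266.4027)=-0.4394; B=V−Δ·S=157.1228
Node (1,0) S=165.1700: V=(p*·78.3569+(1−p*)·151.0317)/1.14=87.5693; Δ=(78.3569−151.0317)/(209.7659−137.0911)=-1.0000; B=V−Δ·S=252.7393
Node (1,1) S=252.7300: V=(p*·16.0834+(1−p*)·78.3569)/1.14=30.2477; Δ=(16.0834−78.3569)/(320.9671−209.7659)=-0.5600; B=V−Δ·S=171.7784
Node (0,0) S=199.0000: V=(p*·30.2477+(1−p*)·87.5693)/1.14=41.3892; Δ=(30.2477−87.5693)/(252.7300−165.1700)=-0.6547; B=V−Δ·S=171.6655
Check: Δ(0,0)·S0 + B(0,0) = 41.3892 = V0.

(0,0): Delta=-0.6547 Bond=171.6655
(1,0): Delta=-1.0000 Bond=252.7393
(1,1): Delta=-0.5600 Bond=171.7784
(2,0): Delta=-1.0000 Bond=288.1228
(2,1): Delta=-1.0000 Bond=288.1228
(2,2): Delta=-0.4394 Bond=157.1228
V0=41.3892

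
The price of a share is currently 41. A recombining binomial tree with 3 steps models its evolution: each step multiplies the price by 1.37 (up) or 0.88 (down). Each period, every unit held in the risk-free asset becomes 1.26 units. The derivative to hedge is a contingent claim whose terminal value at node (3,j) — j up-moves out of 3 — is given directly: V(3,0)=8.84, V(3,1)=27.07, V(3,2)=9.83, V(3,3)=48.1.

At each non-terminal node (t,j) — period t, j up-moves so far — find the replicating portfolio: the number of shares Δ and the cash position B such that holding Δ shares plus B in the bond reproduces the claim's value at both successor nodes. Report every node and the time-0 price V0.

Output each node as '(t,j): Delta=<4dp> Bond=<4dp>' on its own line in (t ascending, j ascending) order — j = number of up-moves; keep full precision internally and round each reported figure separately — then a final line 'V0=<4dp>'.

The replicating-portfolio and risk-neutral prices coincide; use p* = (1.26−0.88)/(1.37−0.88) = 0.7755 for the latter.
Terminal payoffs: V(3,0)=8.8400, V(3,1)=27.0700, V(3,2)=9.8300, V(3,3)=48.1000
Node (2,0) S=31.7504: V=(p*·27.0700+(1−p*)·8.8400)/1.26=18.2362; Δ=(27.0700−8.8400)/(43.4980−27.9404)=1.1718; B=V−Δ·S=-18.9679
Node (2,1) S=49.4296: V=(p*·9.8300+(1−p*)·27.0700)/1.26=10.8732; Δ=(9.8300−27.0700)/(67.7186−43.4980)=-0.7118; B=V−Δ·S=46.0569
Node (2,2) S=76.9529: V=(p*·48.1000+(1−p*)·9.8300)/1.26=31.3562; Δ=(48.1000−9.8300)/(105.4255−67.7186)=1.0149; B=V−Δ·S=-46.7459
Node (1,0) S=36.0800: V=(p*·10.8732+(1−p*)·18.2362)/1.26=9.9413; Δ=(10.8732−18.2362)/(49.4296−31.7504)=-0.4165; B=V−Δ·S=24.9678
Node (1,1) S=56.1700: V=(p*·31.3562+(1−p*)·10.8732)/1.26=21.2365; Δ=(31.3562−10.8732)/(76.9529−49.4296)=0.7442; B=V−Δ·S=-20.5656
Node (0,0) S=41.0000: V=(p*·21.2365+(1−p*)·9.9413)/1.26=14.8419; Δ=(21.2365−9.9413)/(56.1700−36.0800)=0.5622; B=V−Δ·S=-8.2094
The time-0 hedge costs 14.8419, which is the no-arbitrage price.

(0,0): Delta=0.5622 Bond=-8.2094
(1,0): Delta=-0.4165 Bond=24.9678
(1,1): Delta=0.7442 Bond=-20.5656
(2,0): Delta=1.1718 Bond=-18.9679
(2,1): Delta=-0.7118 Bond=46.0569
(2,2): Delta=1.0149 Bond=-46.7459
V0=14.8419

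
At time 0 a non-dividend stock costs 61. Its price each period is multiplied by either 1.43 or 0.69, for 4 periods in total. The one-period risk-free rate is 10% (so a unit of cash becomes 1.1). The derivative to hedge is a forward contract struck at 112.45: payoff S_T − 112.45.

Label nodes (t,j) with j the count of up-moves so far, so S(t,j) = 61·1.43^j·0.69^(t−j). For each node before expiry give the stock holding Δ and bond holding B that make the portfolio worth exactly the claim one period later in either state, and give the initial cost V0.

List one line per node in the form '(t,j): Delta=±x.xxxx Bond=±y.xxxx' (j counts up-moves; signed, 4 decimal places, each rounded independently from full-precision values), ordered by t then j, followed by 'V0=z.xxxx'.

(0,0): Delta=1.0000 Bond=-76.8049
(1,0): Delta=1.0000 Bond=-84.4853
(1,1): Delta=1.0000 Bond=-84.4853
(2,0): Delta=1.0000 Bond=-92.9339
(2,1): Delta=1.0000 Bond=-92.9339
(2,2): Delta=1.0000 Bond=-92.9339
(3,0): Delta=1.0000 Bond=-102.2273
(3,1): Delta=1.0000 Bond=-102.2273
(3,2): Delta=1.0000 Bond=-102.2273
(3,3): Delta=1.0000 Bond=-102.2273
V0=-15.8049

Risk-neutral probability p* = (R−d)/(u−d) = (1.1−0.69)/(1.43−0.69) = 0.5541.
Terminal payoffs: V(4,0)=-98.6231, V(4,1)=-83.7942, V(4,2)=-53.0618, V(4,3)=10.6299, V(4,4)=142.6286
(3,0): S=20.0390. Δ = (V_up−V_dn)/(S_up−S_dn) = (-83.7942−-98.6231)/(28.6558−13.8269) = 1.0000. V = [p*·-83.7942 + (1−p*)·-98.6231]/1.1 = -82.1882. B = V − Δ·S = -102.2273.
(3,1): S=41.5302. Δ = (V_up−V_dn)/(S_up−S_dn) = (-53.0618−-83.7942)/(59.3882−28.6558) = 1.0000. V = [p*·-53.0618 + (1−p*)·-83.7942]/1.1 = -60.6971. B = V − Δ·S = -102.2273.
(3,2): S=86.0698. Δ = (V_up−V_dn)/(S_up−S_dn) = (10.6299−-53.0618)/(123.0799−59.3882) = 1.0000. V = [p*·10.6299 + (1−p*)·-53.0618]/1.1 = -16.1574. B = V − Δ·S = -102.2273.
(3,3): S=178.3766. Δ = (V_up−V_dn)/(S_up−S_dn) = (142.6286−10.6299)/(255.0786−123.0799) = 1.0000. V = [p*·142.6286 + (1−p*)·10.6299]/1.1 = 76.1494. B = V − Δ·S = -102.2273.
(2,0): S=29.0421. Δ = (V_up−V_dn)/(S_up−S_dn) = (-60.6971−-82.1882)/(41.5302−20.0390) = 1.0000. V = [p*·-60.6971 + (1−p*)·-82.1882]/1.1 = -63.8918. B = V − Δ·S = -92.9339.
(2,1): S=60.1887. Δ = (V_up−V_dn)/(S_up−S_dn) = (-16.1574−-60.6971)/(86.0698−41.5302) = 1.0000. V = [p*·-16.1574 + (1−p*)·-60.6971]/1.1 = -32.7452. B = V − Δ·S = -92.9339.
(2,2): S=124.7389. Δ = (V_up−V_dn)/(S_up−S_dn) = (76.1494−-16.1574)/(178.3766−86.0698) = 1.0000. V = [p*·76.1494 + (1−p*)·-16.1574]/1.1 = 31.8050. B = V − Δ·S = -92.9339.
(1,0): S=42.0900. Δ = (V_up−V_dn)/(S_up−S_dn) = (-32.7452−-63.8918)/(60.1887−29.0421) = 1.0000. V = [p*·-32.7452 + (1−p*)·-63.8918]/1.1 = -42.3953. B = V − Δ·S = -84.4853.
(1,1): S=87.2300. Δ = (V_up−V_dn)/(S_up−S_dn) = (31.8050−-32.7452)/(124.7389−60.1887) = 1.0000. V = [p*·31.8050 + (1−p*)·-32.7452]/1.1 = 2.7447. B = V − Δ·S = -84.4853.
(0,0): S=61.0000. Δ = (V_up−V_dn)/(S_up−S_dn) = (2.7447−-42.3953)/(87.2300−42.0900) = 1.0000. V = [p*·2.7447 + (1−p*)·-42.3953]/1.1 = -15.8049. B = V − Δ·S = -76.8049.
Check: Δ(0,0)·S0 + B(0,0) = -15.8049 = V0.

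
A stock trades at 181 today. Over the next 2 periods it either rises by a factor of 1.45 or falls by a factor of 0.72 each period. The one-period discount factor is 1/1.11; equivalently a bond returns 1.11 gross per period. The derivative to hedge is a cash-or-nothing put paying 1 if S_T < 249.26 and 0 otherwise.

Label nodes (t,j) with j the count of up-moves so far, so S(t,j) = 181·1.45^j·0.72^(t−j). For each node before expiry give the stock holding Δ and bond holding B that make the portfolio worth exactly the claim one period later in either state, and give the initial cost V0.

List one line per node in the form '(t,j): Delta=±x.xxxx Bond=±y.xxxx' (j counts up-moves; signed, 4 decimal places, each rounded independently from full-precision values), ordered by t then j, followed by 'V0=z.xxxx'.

The replicating-portfolio and risk-neutral prices coincide; use p* = (1.11−0.72)/(1.45−0.72) = 0.5342 for the latter.
Payoff layer (t=2): V(2,0)=1.0000, V(2,1)=1.0000, V(2,2)=0.0000
  t=1,j=0: stock 130.3200 → up 188.9640 (V=1.0000), down 93.8304 (V=1.0000). Price 0.9009; hedge Δ=0.0000, bond B=0.9009.
  t=1,j=1: stock 262.4500 → up 380.5525 (V=0.0000), down 188.9640 (V=1.0000). Price 0.4196; hedge Δ=-0.0052, bond B=1.7895.
  t=0,j=0: stock 181.0000 → up 262.4500 (V=0.4196), down 130.3200 (V=0.9009). Price 0.5800; hedge Δ=-0.0036, bond B=1.2393.
The time-0 hedge costs 0.5800, which is the no-arbitrage price.

(0,0): Delta=-0.0036 Bond=1.2393
(1,0): Delta=0.0000 Bond=0.9009
(1,1): Delta=-0.0052 Bond=1.7895
V0=0.5800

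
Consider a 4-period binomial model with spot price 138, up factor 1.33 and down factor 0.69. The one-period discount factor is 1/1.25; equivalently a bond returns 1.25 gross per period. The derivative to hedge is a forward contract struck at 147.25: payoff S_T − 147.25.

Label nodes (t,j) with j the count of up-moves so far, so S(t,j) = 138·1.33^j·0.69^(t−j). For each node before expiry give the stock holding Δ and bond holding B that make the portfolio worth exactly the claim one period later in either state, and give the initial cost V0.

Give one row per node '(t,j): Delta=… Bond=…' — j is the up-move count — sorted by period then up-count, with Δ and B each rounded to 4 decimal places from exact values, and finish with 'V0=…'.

Since d<R<u, set p* = (R−d)/(u−d) = 0.8750; price each node as the discounted p*-expectation of its children.
Terminal payoffs: V(4,0)=-115.9694, V(4,1)=-86.9555, V(4,2)=-31.0301, V(4,3)=76.7681, V(4,4)=284.5530
  t=3,j=0: stock 45.3342 → up 60.2945 (V=-86.9555), down 31.2806 (V=-115.9694). Price -72.4658; hedge Δ=1.0000, bond B=-117.8000.
  t=3,j=1: stock 87.3834 → up 116.2199 (V=-31.0301), down 60.2945 (V=-86.9555). Price -30.4166; hedge Δ=1.0000, bond B=-117.8000.
  t=3,j=2: stock 168.4347 → up 224.0181 (V=76.7681), down 116.2199 (V=-31.0301). Price 50.6347; hedge Δ=1.0000, bond B=-117.8000.
  t=3,j=3: stock 324.6639 → up 431.8030 (V=284.5530), down 224.0181 (V=76.7681). Price 206.8639; hedge Δ=1.0000, bond B=-117.8000.
  t=2,j=0: stock 65.7018 → up 87.3834 (V=-30.4166), down 45.3342 (V=-72.4658). Price -28.5382; hedge Δ=1.0000, bond B=-94.2400.
  t=2,j=1: stock 126.6426 → up 168.4347 (V=50.6347), down 87.3834 (V=-30.4166). Price 32.4026; hedge Δ=1.0000, bond B=-94.2400.
  t=2,j=2: stock 244.1082 → up 324.6639 (V=206.8639), down 168.4347 (V=50.6347). Price 149.8682; hedge Δ=1.0000, bond B=-94.2400.
  t=1,j=0: stock 95.2200 → up 126.6426 (V=32.4026), down 65.7018 (V=-28.5382). Price 19.8280; hedge Δ=1.0000, bond B=-75.3920.
  t=1,j=1: stock 183.5400 → up 244.1082 (V=149.8682), down 126.6426 (V=32.4026). Price 108.1480; hedge Δ=1.0000, bond B=-75.3920.
  t=0,j=0: stock 138.0000 → up 183.5400 (V=108.1480), down 95.2200 (V=19.8280). Price 77.6864; hedge Δ=1.0000, bond B=-60.3136.
Each (Δ,B) replicates both successor values, so the strategy is self-financing and V0 is arbitrage-free.

(0,0): Delta=1.0000 Bond=-60.3136
(1,0): Delta=1.0000 Bond=-75.3920
(1,1): Delta=1.0000 Bond=-75.3920
(2,0): Delta=1.0000 Bond=-94.2400
(2,1): Delta=1.0000 Bond=-94.2400
(2,2): Delta=1.0000 Bond=-94.2400
(3,0): Delta=1.0000 Bond=-117.8000
(3,1): Delta=1.0000 Bond=-117.8000
(3,2): Delta=1.0000 Bond=-117.8000
(3,3): Delta=1.0000 Bond=-117.8000
V0=77.6864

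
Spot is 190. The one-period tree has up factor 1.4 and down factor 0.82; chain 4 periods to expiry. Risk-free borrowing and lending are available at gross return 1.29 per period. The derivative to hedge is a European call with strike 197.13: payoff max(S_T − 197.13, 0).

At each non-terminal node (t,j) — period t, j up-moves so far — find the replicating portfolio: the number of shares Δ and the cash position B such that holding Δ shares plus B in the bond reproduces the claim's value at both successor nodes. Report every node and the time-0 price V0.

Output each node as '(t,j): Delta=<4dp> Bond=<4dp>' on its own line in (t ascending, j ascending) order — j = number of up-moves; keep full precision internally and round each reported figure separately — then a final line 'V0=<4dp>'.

(0,0): Delta=0.9796 Bond=-66.8538
(1,0): Delta=0.8823 Bond=-71.0848
(1,1): Delta=0.9929 Bond=-89.7887
(2,0): Delta=0.4516 Bond=-36.6753
(2,1): Delta=0.9414 Bond=-104.5774
(2,2): Delta=1.0000 Bond=-118.4604
(3,0): Delta=0.0000 Bond=0.0000
(3,1): Delta=0.5135 Bond=-58.3839
(3,2): Delta=1.0000 Bond=-152.8140
(3,3): Delta=1.0000 Bond=-152.8140
V0=119.2690

The replicating-portfolio and risk-neutral prices coincide; use p* = (1.29−0.82)/(1.4−0.82) = 0.8103 for the latter.
Terminal payoffs: V(4,0)=0.0000, V(4,1)=0.0000, V(4,2)=53.2718, V(4,3)=230.3852, V(4,4)=532.7740
  t=3,j=0: stock 104.7599 → up 146.6639 (V=0.0000), down 85.9031 (V=0.0000). Price 0.0000; hedge Δ=0.0000, bond B=0.0000.
  t=3,j=1: stock 178.8584 → up 250.4018 (V=53.2718), down 146.6639 (V=0.0000). Price 33.4639; hedge Δ=0.5135, bond B=-58.3839.
  t=3,j=2: stock 305.3680 → up 427.5152 (V=230.3852), down 250.4018 (V=53.2718). Price 152.5540; hedge Δ=1.0000, bond B=-152.8140.
  t=3,j=3: stock 521.3600 → up 729.9040 (V=532.7740), down 427.5152 (V=230.3852). Price 368.5460; hedge Δ=1.0000, bond B=-152.8140.
  t=2,j=0: stock 127.7560 → up 178.8584 (V=33.4639), down 104.7599 (V=0.0000). Price 21.0212; hedge Δ=0.4516, bond B=-36.6753.
  t=2,j=1: stock 218.1200 → up 305.3680 (V=152.5540), down 178.8584 (V=33.4639). Price 100.7504; hedge Δ=0.9414, bond B=-104.5774.
  t=2,j=2: stock 372.4000 → up 521.3600 (V=368.5460), down 305.3680 (V=152.5540). Price 253.9396; hedge Δ=1.0000, bond B=-118.4604.
  t=1,j=0: stock 155.8000 → up 218.1200 (V=100.7504), down 127.7560 (V=21.0212). Price 66.3793; hedge Δ=0.8823, bond B=-71.0848.
  t=1,j=1: stock 266.0000 → up 372.4000 (V=253.9396), down 218.1200 (V=100.7504). Price 174.3306; hedge Δ=0.9929, bond B=-89.7887.
  t=0,j=0: stock 190.0000 → up 266.0000 (V=174.3306), down 155.8000 (V=66.3793). Price 119.2690; hedge Δ=0.9796, bond B=-66.8538.
Self-financing check: at every node Δ·S+B equals the discounted successor values.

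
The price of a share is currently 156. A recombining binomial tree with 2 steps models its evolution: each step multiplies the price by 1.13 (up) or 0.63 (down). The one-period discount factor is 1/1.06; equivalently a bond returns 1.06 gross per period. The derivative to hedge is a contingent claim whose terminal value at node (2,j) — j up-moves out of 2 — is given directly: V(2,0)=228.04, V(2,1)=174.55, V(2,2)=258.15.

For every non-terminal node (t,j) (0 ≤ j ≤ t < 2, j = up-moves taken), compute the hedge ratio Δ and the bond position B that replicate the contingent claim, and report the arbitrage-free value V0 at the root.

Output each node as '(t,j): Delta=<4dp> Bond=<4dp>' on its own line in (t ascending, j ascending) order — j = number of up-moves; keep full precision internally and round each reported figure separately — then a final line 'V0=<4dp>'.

Since d<R<u, set p* = (R−d)/(u−d) = 0.8600; price each node as the discounted p*-expectation of its children.
Terminal values V(2,·): V(2,0)=228.0400, V(2,1)=174.5500, V(2,2)=258.1500
(1,0): S=98.2800. Δ = (V_up−V_dn)/(S_up−S_dn) = (174.5500−228.0400)/(111.0564−61.9164) = -1.0885. V = [p*·174.5500 + (1−p*)·228.0400]/1.06 = 171.7345. B = V − Δ·S = 278.7145.
(1,1): S=176.2800. Δ = (V_up−V_dn)/(S_up−S_dn) = (258.1500−174.5500)/(199.1964−111.0564) = 0.9485. V = [p*·258.1500 + (1−p*)·174.5500]/1.06 = 232.4962. B = V − Δ·S = 65.2962.
(0,0): S=156.0000. Δ = (V_up−V_dn)/(S_up−S_dn) = (232.4962−171.7345)/(176.2800−98.2800) = 0.7790. V = [p*·232.4962 + (1−p*)·171.7345]/1.06 = 211.3109. B = V − Δ·S = 89.7875.
Self-financing check: at every node Δ·S+B equals the discounted successor values.

(0,0): Delta=0.7790 Bond=89.7875
(1,0): Delta=-1.0885 Bond=278.7145
(1,1): Delta=0.9485 Bond=65.2962
V0=211.3109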